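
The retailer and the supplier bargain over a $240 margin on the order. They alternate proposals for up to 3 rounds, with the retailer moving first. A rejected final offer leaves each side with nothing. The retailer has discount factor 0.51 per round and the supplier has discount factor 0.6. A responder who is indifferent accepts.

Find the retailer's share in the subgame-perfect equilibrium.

169.44

Round 3 (the retailer proposes): rejection yields 0 for the supplier; the retailer offers 0 and keeps 240.
Round 2 (the supplier proposes): the retailer can get 240 next round, worth 0.51 × 240 = 122.4 now; the supplier offers that and keeps 117.6.
Round 1 (the retailer proposes): the supplier can get 117.6 next round, worth 0.6 × 117.6 = 70.56 now. The retailer offers 70.56 and keeps 240 − 70.56 = 169.44.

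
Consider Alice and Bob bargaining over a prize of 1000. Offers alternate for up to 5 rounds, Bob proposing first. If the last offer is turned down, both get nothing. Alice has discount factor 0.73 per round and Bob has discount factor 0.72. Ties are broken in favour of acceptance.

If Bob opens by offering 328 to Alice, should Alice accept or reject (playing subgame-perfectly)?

Accept

Work out Alice's continuation value if the offer is rejected.
Round 5 (Bob proposes): rejection yields 0 for Alice; Bob offers 0 and keeps 1000.
Round 4 (Alice proposes): Bob can get 1000 next round, worth 0.72 × 1000 = 720 now. Alice offers 720 and keeps 1000 − 720 = 280.
Round 3 (Bob proposes): Alice can get 280 next round, worth 0.73 × 280 = 204.4 now, so Bob offers 204.4, keeping 795.6.
Round 2 (Alice proposes): Bob can get 795.6 next round, worth 0.72 × 795.6 = 572.832 now. Alice offers 572.832 and keeps 1000 − 572.832 = 427.168.
So by rejecting in round 1, Alice gets 427.168 next round, worth 0.73 × 427.168 = 311.83264 now.
Offer 328 ≥ 311.83264, so Alice accepts.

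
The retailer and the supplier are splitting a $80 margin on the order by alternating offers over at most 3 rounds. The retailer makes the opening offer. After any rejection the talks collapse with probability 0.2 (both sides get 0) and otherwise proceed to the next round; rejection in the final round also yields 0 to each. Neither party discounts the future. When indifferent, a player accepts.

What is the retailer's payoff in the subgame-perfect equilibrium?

67.2

Round 3 (the retailer proposes): rejection yields 0 for the supplier; the retailer offers 0 and keeps 80.
Round 2 (the supplier proposes): rejecting gives the retailer an expected 0.8 × 80 = 64. The supplier offers 64 and keeps 80 − 64 = 16.
Round 1 (the retailer proposes): rejecting gives the supplier an expected 0.8 × 16 = 12.8, so the retailer offers 12.8, keeping 67.2.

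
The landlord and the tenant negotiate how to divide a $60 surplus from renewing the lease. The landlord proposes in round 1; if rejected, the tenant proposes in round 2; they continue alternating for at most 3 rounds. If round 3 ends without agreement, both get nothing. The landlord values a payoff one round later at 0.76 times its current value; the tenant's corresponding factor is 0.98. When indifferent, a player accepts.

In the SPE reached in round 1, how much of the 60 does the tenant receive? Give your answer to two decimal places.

14.11

Round 3 (the landlord proposes): rejection yields 0 for the tenant; the landlord offers 0 and keeps 60.
Round 2 (the tenant proposes): the landlord can get 60 next round, worth 0.76 × 60 = 45.6 now. The tenant offers 45.6 and keeps 60 − 45.6 = 14.4.
Round 1 (the landlord proposes): the tenant can get 14.4 next round, worth 0.98 × 14.4 = 14.112 now. The landlord offers 14.112 and keeps 60 − 14.112 = 45.888.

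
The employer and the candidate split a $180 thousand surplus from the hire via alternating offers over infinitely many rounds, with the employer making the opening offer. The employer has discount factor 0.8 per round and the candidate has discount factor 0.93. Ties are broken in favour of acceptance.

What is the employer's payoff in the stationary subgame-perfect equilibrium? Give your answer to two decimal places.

49.22

Let x be the employer's share when the employer proposes and y be the candidate's share when the candidate proposes.
The candidate accepts iff offered ≥ 0.93·y, so x = 180 − 0.93y. Symmetrically y = 180 − 0.8x.
Substituting: x = 180 − 0.93(180 − 0.8x), giving x(1 − 0.8·0.93) = 180(1 − 0.93).
So x = 180 × 0.07 / 0.256 ≈ 49.2188, and the candidate receives 180 − x ≈ 130.7813.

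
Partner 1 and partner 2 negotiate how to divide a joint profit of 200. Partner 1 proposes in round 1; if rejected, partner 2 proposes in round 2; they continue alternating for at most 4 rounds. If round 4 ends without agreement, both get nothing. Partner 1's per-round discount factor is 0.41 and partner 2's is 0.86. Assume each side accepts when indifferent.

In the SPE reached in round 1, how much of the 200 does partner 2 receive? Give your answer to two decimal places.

Round 4 (partner 2 proposes): rejection yields 0 for partner 1; partner 2 offers 0 and keeps 200.
Round 3 (partner 1 proposes): partner 2 can get 200 next round, worth 0.86 × 200 = 172 now. Partner 1 offers 172 and keeps 200 − 172 = 28.
Round 2 (partner 2 proposes): partner 1 can get 28 next round, worth 0.41 × 28 = 11.48 now, so partner 2 offers 11.48, keeping 188.52.
Round 1 (partner 1 proposes): partner 2 can get 188.52 next round, worth 0.86 × 188.52 = 162.1272 now. Partner 1 offers 162.1272 and keeps 200 − 162.1272 = 37.8728.

162.13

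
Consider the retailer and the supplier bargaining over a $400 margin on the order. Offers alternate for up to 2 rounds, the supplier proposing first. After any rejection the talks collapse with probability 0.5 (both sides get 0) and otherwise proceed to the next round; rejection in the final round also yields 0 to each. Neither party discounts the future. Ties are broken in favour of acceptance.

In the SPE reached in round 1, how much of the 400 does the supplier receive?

By backward induction:
Round 2 (the retailer proposes): the supplier will accept anything ≥ 0, so the retailer offers 0 and keeps 400.
Round 1 (the supplier proposes): rejecting gives the retailer an expected 0.5 × 400 = 200; the supplier offers that and keeps 200.

200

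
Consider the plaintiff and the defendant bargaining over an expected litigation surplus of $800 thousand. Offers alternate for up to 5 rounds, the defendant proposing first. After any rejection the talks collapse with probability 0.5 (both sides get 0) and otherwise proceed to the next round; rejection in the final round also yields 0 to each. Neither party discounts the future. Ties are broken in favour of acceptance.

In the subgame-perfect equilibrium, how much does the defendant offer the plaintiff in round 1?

250

Round 5 (the defendant proposes): the plaintiff will accept anything ≥ 0, so the defendant offers 0 and keeps 800.
Round 4 (the plaintiff proposes): rejecting gives the defendant an expected 0.5 × 800 = 400, so the plaintiff offers 400, keeping 400.
Round 3 (the defendant proposes): rejecting gives the plaintiff an expected 0.5 × 400 = 200; the defendant offers that and keeps 600.
Round 2 (the plaintiff proposes): rejecting gives the defendant an expected 0.5 × 600 = 300; the plaintiff offers that and keeps 500.
Round 1 (the defendant proposes): rejecting gives the plaintiff an expected 0.5 × 500 = 250; the defendant offers that and keeps 550.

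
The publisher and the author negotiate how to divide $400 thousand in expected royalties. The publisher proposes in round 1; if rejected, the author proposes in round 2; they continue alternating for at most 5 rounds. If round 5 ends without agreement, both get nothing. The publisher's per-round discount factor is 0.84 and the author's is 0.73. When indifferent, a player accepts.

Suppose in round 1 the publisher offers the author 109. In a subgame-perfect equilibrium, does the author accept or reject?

Work out the author's continuation value if the offer is rejected.
Round 5 (the publisher proposes): the author will accept anything ≥ 0, so the publisher offers 0 and keeps 400.
Round 4 (the author proposes): the publisher can get 400 next round, worth 0.84 × 400 = 336 now, so the author offers 336, keeping 64.
Round 3 (the publisher proposes): the author can get 64 next round, worth 0.73 × 64 = 46.72 now. The publisher offers 46.72 and keeps 400 − 46.72 = 353.28.
Round 2 (the author proposes): the publisher can get 353.28 next round, worth 0.84 × 353.28 = 296.7552 now, so the author offers 296.7552, keeping 103.2448.
So by rejecting in round 1, the author gets 103.2448 next round, worth 0.73 × 103.2448 = 75.368704 now.
Offer 109 ≥ 75.368704, so the author accepts.

Accept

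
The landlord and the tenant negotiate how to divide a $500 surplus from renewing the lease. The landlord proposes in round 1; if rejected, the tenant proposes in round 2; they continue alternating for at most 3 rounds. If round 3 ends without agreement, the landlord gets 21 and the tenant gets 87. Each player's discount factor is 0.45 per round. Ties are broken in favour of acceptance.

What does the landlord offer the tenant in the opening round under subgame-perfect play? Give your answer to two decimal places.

141.37

Solve by backward induction from round 3.
Round 3 (the landlord proposes): the tenant gets 87 if talks fail, so the landlord offers 87 and keeps 413.
Round 2 (the tenant proposes): the landlord can get 413 next round, worth 0.45 × 413 = 185.85 now. The tenant offers 185.85 and keeps 500 − 185.85 = 314.15.
Round 1 (the landlord proposes): the tenant can get 314.15 next round, worth 0.45 × 314.15 = 141.3675 now, so the landlord offers 141.3675, keeping 358.6325.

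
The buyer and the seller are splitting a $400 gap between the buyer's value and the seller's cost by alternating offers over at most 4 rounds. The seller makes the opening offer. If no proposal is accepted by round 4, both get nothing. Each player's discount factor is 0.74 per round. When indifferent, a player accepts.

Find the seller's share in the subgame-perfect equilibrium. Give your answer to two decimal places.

160.95

By backward induction:
Round 4 (the buyer proposes): the seller will accept anything ≥ 0, so the buyer offers 0 and keeps 400.
Round 3 (the seller proposes): the buyer can get 400 next round, worth 0.74 × 400 = 296 now; the seller offers that and keeps 104.
Round 2 (the buyer proposes): the seller can get 104 next round, worth 0.74 × 104 = 76.96 now, so the buyer offers 76.96, keeping 323.04.
Round 1 (the seller proposes): the buyer can get 323.04 next round, worth 0.74 × 323.04 = 239.0496 now; the seller offers that and keeps 160.9504.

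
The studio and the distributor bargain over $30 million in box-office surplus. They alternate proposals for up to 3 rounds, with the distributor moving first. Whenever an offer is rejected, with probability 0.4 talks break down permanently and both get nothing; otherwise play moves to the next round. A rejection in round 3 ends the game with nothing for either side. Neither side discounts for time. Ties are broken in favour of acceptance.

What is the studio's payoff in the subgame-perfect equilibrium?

Round 3 (the distributor proposes): the studio will accept anything ≥ 0, so the distributor offers 0 and keeps 30.
Round 2 (the studio proposes): rejecting gives the distributor an expected 0.6 × 30 = 18, so the studio offers 18, keeping 12.
Round 1 (the distributor proposes): rejecting gives the studio an expected 0.6 × 12 = 7.2, so the distributor offers 7.2, keeping 22.8.

7.2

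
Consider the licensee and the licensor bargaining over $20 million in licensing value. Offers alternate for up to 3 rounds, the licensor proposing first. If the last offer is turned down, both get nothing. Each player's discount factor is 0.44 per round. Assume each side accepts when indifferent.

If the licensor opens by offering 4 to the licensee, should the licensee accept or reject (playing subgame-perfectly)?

Reject

Round 3 (the licensor proposes): rejection yields 0 for the licensee; the licensor offers 0 and keeps 20.
Round 2 (the licensee proposes): the licensor can get 20 next round, worth 0.44 × 20 = 8.8 now; the licensee offers that and keeps 11.2.
So by rejecting in round 1, the licensee gets 11.2 next round, worth 0.44 × 11.2 = 4.928 now.
Offer 4 < 4.928, so the licensee rejects.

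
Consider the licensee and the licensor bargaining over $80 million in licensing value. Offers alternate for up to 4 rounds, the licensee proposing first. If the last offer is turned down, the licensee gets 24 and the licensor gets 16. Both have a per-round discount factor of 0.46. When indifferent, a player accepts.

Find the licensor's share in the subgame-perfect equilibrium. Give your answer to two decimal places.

Round 4 (the licensor proposes): the licensee gets 24 if talks fail, so the licensor offers 24 and keeps 56.
Round 3 (the licensee proposes): the licensor can get 56 next round, worth 0.46 × 56 = 25.76 now; the licensee offers that and keeps 54.24.
Round 2 (the licensor proposes): the licensee can get 54.24 next round, worth 0.46 × 54.24 = 24.9504 now; the licensor offers that and keeps 55.0496.
Round 1 (the licensee proposes): the licensor can get 55.0496 next round, worth 0.46 × 55.0496 = 25.322816 now. The licensee offers 25.322816 and keeps 80 − 25.322816 = 54.677184.

25.32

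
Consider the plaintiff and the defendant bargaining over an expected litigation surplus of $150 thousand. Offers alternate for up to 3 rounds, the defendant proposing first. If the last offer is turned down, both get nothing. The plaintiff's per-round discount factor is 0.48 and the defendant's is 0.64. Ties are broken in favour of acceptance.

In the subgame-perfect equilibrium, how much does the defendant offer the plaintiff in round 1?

Round 3 (the defendant proposes): rejection yields 0 for the plaintiff; the defendant offers 0 and keeps 150.
Round 2 (the plaintiff proposes): the defendant can get 150 next round, worth 0.64 × 150 = 96 now; the plaintiff offers that and keeps 54.
Round 1 (the defendant proposes): the plaintiff can get 54 next round, worth 0.48 × 54 = 25.92 now; the defendant offers that and keeps 124.08.

25.92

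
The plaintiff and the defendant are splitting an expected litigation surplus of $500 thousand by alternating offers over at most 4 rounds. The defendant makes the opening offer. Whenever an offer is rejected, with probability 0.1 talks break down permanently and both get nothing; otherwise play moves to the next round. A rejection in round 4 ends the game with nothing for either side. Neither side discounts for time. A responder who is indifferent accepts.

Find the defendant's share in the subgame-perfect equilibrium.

By backward induction:
Round 4 (the plaintiff proposes): the defendant will accept anything ≥ 0, so the plaintiff offers 0 and keeps 500.
Round 3 (the defendant proposes): rejecting gives the plaintiff an expected 0.9 × 500 = 450. The defendant offers 450 and keeps 500 − 450 = 50.
Round 2 (the plaintiff proposes): rejecting gives the defendant an expected 0.9 × 50 = 45; the plaintiff offers that and keeps 455.
Round 1 (the defendant proposes): rejecting gives the plaintiff an expected 0.9 × 455 = 409.5; the defendant offers that and keeps 90.5.

90.5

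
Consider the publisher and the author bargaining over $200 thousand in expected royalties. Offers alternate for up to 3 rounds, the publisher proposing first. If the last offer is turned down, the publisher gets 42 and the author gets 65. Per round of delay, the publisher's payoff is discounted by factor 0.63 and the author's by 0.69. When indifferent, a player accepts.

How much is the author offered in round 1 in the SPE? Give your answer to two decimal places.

79.32

Round 3 (the publisher proposes): the author gets 65 if talks fail, so the publisher offers 65 and keeps 135.
Round 2 (the author proposes): the publisher can get 135 next round, worth 0.63 × 135 = 85.05 now, so the author offers 85.05, keeping 114.95.
Round 1 (the publisher proposes): the author can get 114.95 next round, worth 0.69 × 114.95 = 79.3155 now; the publisher offers that and keeps 120.6845.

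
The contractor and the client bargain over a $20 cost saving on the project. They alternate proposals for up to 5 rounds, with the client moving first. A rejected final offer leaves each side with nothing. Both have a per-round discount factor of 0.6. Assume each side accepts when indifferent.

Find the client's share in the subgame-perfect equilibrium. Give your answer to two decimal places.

13.47

Solve by backward induction from round 5.
Round 5 (the client proposes): rejection yields 0 for the contractor; the client offers 0 and keeps 20.
Round 4 (the contractor proposes): the client can get 20 next round, worth 0.6 × 20 = 12 now; the contractor offers that and keeps 8.
Round 3 (the client proposes): the contractor can get 8 next round, worth 0.6 × 8 = 4.8 now, so the client offers 4.8, keeping 15.2.
Round 2 (the contractor proposes): the client can get 15.2 next round, worth 0.6 × 15.2 = 9.12 now. The contractor offers 9.12 and keeps 20 − 9.12 = 10.88.
Round 1 (the client proposes): the contractor can get 10.88 next round, worth 0.6 × 10.88 = 6.528 now. The client offers 6.528 and keeps 20 − 6.528 = 13.472.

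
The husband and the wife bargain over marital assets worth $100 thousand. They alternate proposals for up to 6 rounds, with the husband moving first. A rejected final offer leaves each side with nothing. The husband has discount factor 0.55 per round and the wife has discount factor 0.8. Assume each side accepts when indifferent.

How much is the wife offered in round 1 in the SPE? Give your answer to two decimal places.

Work backward from the last round.
Round 6 (the wife proposes): rejection yields 0 for the husband; the wife offers 0 and keeps 100.
Round 5 (the husband proposes): the wife can get 100 next round, worth 0.8 × 100 = 80 now, so the husband offers 80, keeping 20.
Round 4 (the wife proposes): the husband can get 20 next round, worth 0.55 × 20 = 11 now, so the wife offers 11, keeping 89.
Round 3 (the husband proposes): the wife can get 89 next round, worth 0.8 × 89 = 71.2 now, so the husband offers 71.2, keeping 28.8.
Round 2 (the wife proposes): the husband can get 28.8 next round, worth 0.55 × 28.8 = 15.84 now. The wife offers 15.84 and keeps 100 − 15.84 = 84.16.
Round 1 (the husband proposes): the wife can get 84.16 next round, worth 0.8 × 84.16 = 67.328 now, so the husband offers 67.328, keeping 32.672.

67.33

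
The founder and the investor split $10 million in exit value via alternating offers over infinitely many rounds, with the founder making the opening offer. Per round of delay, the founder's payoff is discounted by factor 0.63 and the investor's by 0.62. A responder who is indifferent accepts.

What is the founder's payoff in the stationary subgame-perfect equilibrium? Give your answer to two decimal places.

6.24

When the founder proposes, the investor accepts any offer worth at least 0.62 times what the investor would get by proposing next round; and vice versa.
This gives x = 10 − 0.62y and y = 10 − 0.63x, where x and y are each side's share when it proposes.
Hence (1 − 0.62·0.63)x = 10(1 − 0.62), i.e. 0.6094·x = 3.8.
x ≈ 6.2356; the investor's share is 10 − x ≈ 3.7644.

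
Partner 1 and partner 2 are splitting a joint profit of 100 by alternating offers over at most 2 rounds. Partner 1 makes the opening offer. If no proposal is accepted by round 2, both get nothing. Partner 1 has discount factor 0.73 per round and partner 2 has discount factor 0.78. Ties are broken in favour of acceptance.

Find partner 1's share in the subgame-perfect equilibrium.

Solve by backward induction from round 2.
Round 2 (partner 2 proposes): rejection yields 0 for partner 1; partner 2 offers 0 and keeps 100.
Round 1 (partner 1 proposes): partner 2 can get 100 next round, worth 0.78 × 100 = 78 now. Partner 1 offers 78 and keeps 100 − 78 = 22.

22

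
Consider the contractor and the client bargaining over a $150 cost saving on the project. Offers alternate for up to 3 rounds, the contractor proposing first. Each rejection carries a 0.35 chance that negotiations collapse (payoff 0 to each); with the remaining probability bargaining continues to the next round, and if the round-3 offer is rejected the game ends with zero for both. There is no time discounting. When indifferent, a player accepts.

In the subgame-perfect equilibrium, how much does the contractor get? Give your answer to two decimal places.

115.88

Round 3 (the contractor proposes): the client will accept anything ≥ 0, so the contractor offers 0 and keeps 150.
Round 2 (the client proposes): rejecting gives the contractor an expected 0.65 × 150 = 97.5. The client offers 97.5 and keeps 150 − 97.5 = 52.5.
Round 1 (the contractor proposes): rejecting gives the client an expected 0.65 × 52.5 = 34.125; the contractor offers that and keeps 115.875.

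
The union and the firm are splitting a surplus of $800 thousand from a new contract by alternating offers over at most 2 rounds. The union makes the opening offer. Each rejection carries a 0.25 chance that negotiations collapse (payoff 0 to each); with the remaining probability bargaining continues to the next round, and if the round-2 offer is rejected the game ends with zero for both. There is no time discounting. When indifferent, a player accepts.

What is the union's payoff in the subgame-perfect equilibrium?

200

Round 2 (the firm proposes): rejection yields 0 for the union; the firm offers 0 and keeps 800.
Round 1 (the union proposes): rejecting gives the firm an expected 0.75 × 800 = 600. The union offers 600 and keeps 800 − 600 = 200.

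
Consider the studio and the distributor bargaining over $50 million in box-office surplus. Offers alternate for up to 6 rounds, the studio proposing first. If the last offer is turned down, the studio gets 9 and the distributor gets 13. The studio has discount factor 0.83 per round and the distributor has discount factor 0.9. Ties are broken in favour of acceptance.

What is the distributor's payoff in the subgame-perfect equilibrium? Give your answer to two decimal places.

33.96

Round 6 (the distributor proposes): the studio gets 9 if talks fail, so the distributor offers 9 and keeps 41.
Round 5 (the studio proposes): the distributor can get 41 next round, worth 0.9 × 41 = 36.9 now; the studio offers that and keeps 13.1.
Round 4 (the distributor proposes): the studio can get 13.1 next round, worth 0.83 × 13.1 = 10.873 now, so the distributor offers 10.873, keeping 39.127.
Round 3 (the studio proposes): the distributor can get 39.127 next round, worth 0.9 × 39.127 = 35.2143 now, so the studio offers 35.2143, keeping 14.7857.
Round 2 (the distributor proposes): the studio can get 14.7857 next round, worth 0.83 × 14.7857 = 12.272131 now; the distributor offers that and keeps 37.727869.
Round 1 (the studio proposes): the distributor can get 37.727869 next round, worth 0.9 × 37.727869 = 33.9550821 now. The studio offers 33.9550821 and keeps 50 − 33.9550821 = 16.0449179.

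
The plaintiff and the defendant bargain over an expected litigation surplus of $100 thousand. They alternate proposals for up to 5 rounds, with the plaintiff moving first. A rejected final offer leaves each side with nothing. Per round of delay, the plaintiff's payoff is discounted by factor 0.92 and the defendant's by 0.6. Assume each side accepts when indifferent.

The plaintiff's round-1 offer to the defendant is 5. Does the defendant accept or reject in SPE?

Round 5 (the plaintiff proposes): rejection yields 0 for the defendant; the plaintiff offers 0 and keeps 100.
Round 4 (the defendant proposes): the plaintiff can get 100 next round, worth 0.92 × 100 = 92 now; the defendant offers that and keeps 8.
Round 3 (the plaintiff proposes): the defendant can get 8 next round, worth 0.6 × 8 = 4.8 now; the plaintiff offers that and keeps 95.2.
Round 2 (the defendant proposes): the plaintiff can get 95.2 next round, worth 0.92 × 95.2 = 87.584 now, so the defendant offers 87.584, keeping 12.416.
So by rejecting in round 1, the defendant gets 12.416 next round, worth 0.6 × 12.416 = 7.4496 now.
Offer 5 < 7.4496, so the defendant rejects.

Reject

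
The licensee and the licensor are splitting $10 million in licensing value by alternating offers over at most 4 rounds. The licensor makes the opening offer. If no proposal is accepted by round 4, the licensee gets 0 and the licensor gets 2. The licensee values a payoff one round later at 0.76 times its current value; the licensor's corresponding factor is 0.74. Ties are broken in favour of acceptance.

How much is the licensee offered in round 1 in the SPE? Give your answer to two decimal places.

5.40

Round 4 (the licensee proposes): the licensor gets 2 if talks fail, so the licensee offers 2 and keeps 8.
Round 3 (the licensor proposes): the licensee can get 8 next round, worth 0.76 × 8 = 6.08 now, so the licensor offers 6.08, keeping 3.92.
Round 2 (the licensee proposes): the licensor can get 3.92 next round, worth 0.74 × 3.92 = 2.9008 now; the licensee offers that and keeps 7.0992.
Round 1 (the licensor proposes): the licensee can get 7.0992 next round, worth 0.76 × 7.0992 = 5.395392 now; the licensor offers that and keeps 4.604608.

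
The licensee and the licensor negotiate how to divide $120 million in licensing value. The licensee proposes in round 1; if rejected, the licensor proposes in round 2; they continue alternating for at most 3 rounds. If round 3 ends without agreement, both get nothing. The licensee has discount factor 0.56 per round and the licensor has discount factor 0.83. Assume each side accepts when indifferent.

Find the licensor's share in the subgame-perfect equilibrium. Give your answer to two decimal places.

Round 3 (the licensee proposes): the licensor will accept anything ≥ 0, so the licensee offers 0 and keeps 120.
Round 2 (the licensor proposes): the licensee can get 120 next round, worth 0.56 × 120 = 67.2 now. The licensor offers 67.2 and keeps 120 − 67.2 = 52.8.
Round 1 (the licensee proposes): the licensor can get 52.8 next round, worth 0.83 × 52.8 = 43.824 now; the licensee offers that and keeps 76.176.

43.82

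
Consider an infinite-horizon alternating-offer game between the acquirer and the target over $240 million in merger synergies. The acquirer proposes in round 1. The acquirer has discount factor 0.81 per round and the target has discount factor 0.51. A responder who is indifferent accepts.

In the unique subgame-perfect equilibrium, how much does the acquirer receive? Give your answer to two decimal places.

200.37

In a stationary SPE each proposer offers the other exactly their discounted continuation value.
If the acquirer keeps x when proposing and the target keeps y when proposing, then x = 240 − 0.51y and y = 240 − 0.81x.
Solving: x = 240(1 − 0.51) / (1 − 0.81·0.51) = 117.6 / 0.5869 ≈ 200.3749.
The target gets 240 − 200.3749 ≈ 39.6251.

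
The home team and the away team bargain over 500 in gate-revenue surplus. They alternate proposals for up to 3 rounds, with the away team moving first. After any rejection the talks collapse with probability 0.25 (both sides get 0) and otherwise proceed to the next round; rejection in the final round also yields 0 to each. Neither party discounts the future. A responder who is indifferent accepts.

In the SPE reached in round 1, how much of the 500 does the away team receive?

406.25

By backward induction:
Round 3 (the away team proposes): rejection yields 0 for the home team; the away team offers 0 and keeps 500.
Round 2 (the home team proposes): rejecting gives the away team an expected 0.75 × 500 = 375. The home team offers 375 and keeps 500 − 375 = 125.
Round 1 (the away team proposes): rejecting gives the home team an expected 0.75 × 125 = 93.75, so the away team offers 93.75, keeping 406.25.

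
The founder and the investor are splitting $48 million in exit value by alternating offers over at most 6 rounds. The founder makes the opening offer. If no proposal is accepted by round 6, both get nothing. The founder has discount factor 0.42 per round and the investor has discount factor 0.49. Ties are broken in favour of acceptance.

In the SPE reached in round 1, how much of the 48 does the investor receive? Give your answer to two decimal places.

17.45

Round 6 (the investor proposes): the founder will accept anything ≥ 0, so the investor offers 0 and keeps 48.
Round 5 (the founder proposes): the investor can get 48 next round, worth 0.49 × 48 = 23.52 now, so the founder offers 23.52, keeping 24.48.
Round 4 (the investor proposes): the founder can get 24.48 next round, worth 0.42 × 24.48 = 10.2816 now. The investor offers 10.2816 and keeps 48 − 10.2816 = 37.7184.
Round 3 (the founder proposes): the investor can get 37.7184 next round, worth 0.49 × 37.7184 = 18.482016 now; the founder offers that and keeps 29.517984.
Round 2 (the investor proposes): the founder can get 29.517984 next round, worth 0.42 × 29.517984 = 12.39755328 now. The investor offers 12.39755328 and keeps 48 − 12.39755328 = 35.60244672.
Round 1 (the founder proposes): the investor can get 35.60244672 next round, worth 0.49 × 35.60244672 = 17.4451988928 now, so the founder offers 17.4451988928, keeping 30.5548011072.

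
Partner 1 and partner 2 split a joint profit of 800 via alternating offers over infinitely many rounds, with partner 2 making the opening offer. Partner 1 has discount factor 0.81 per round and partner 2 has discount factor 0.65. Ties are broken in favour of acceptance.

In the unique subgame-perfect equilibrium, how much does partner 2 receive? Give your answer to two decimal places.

Let x be partner 2's share when partner 2 proposes and y be partner 1's share when partner 1 proposes.
Partner 1 accepts iff offered ≥ 0.81·y, so x = 800 − 0.81y. Symmetrically y = 800 − 0.65x.
Substituting: x = 800 − 0.81(800 − 0.65x), giving x(1 − 0.65·0.81) = 800(1 − 0.81).
So x = 800 × 0.19 / 0.4735 ≈ 321.0137, and partner 1 receives 800 − x ≈ 478.9863.

321.01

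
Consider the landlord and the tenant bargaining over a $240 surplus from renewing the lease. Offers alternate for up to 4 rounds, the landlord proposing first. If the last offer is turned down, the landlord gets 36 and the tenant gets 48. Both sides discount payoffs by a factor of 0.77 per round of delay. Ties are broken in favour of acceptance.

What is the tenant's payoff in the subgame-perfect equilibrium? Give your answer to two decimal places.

135.64

By backward induction:
Round 4 (the tenant proposes): the landlord gets 36 if talks fail, so the tenant offers 36 and keeps 204.
Round 3 (the landlord proposes): the tenant can get 204 next round, worth 0.77 × 204 = 157.08 now. The landlord offers 157.08 and keeps 240 − 157.08 = 82.92.
Round 2 (the tenant proposes): the landlord can get 82.92 next round, worth 0.77 × 82.92 = 63.8484 now, so the tenant offers 63.8484, keeping 176.1516.
Round 1 (the landlord proposes): the tenant can get 176.1516 next round, worth 0.77 × 176.1516 = 135.636732 now; the landlord offers that and keeps 104.363268.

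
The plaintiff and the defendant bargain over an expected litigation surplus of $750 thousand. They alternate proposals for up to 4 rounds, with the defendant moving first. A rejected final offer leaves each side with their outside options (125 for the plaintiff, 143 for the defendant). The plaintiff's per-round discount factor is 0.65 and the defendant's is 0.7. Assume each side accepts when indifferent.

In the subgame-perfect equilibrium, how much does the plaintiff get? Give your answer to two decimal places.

Round 4 (the plaintiff proposes): the defendant gets 143 if talks fail, so the plaintiff offers 143 and keeps 607.
Round 3 (the defendant proposes): the plaintiff can get 607 next round, worth 0.65 × 607 = 394.55 now, so the defendant offers 394.55, keeping 355.45.
Round 2 (the plaintiff proposes): the defendant can get 355.45 next round, worth 0.7 × 355.45 = 248.815 now. The plaintiff offers 248.815 and keeps 750 − 248.815 = 501.185.
Round 1 (the defendant proposes): the plaintiff can get 501.185 next round, worth 0.65 × 501.185 = 325.77025 now. The defendant offers 325.77025 and keeps 750 − 325.77025 = 424.22975.

325.77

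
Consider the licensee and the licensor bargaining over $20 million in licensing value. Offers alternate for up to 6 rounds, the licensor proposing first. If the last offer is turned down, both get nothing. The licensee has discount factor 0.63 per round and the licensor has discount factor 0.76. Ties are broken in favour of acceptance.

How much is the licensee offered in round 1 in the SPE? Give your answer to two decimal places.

7.36

Work backward from the last round.
Round 6 (the licensee proposes): rejection yields 0 for the licensor; the licensee offers 0 and keeps 20.
Round 5 (the licensor proposes): the licensee can get 20 next round, worth 0.63 × 20 = 12.6 now, so the licensor offers 12.6, keeping 7.4.
Round 4 (the licensee proposes): the licensor can get 7.4 next round, worth 0.76 × 7.4 = 5.624 now; the licensee offers that and keeps 14.376.
Round 3 (the licensor proposes): the licensee can get 14.376 next round, worth 0.63 × 14.376 = 9.05688 now. The licensor offers 9.05688 and keeps 20 − 9.05688 = 10.94312.
Round 2 (the licensee proposes): the licensor can get 10.94312 next round, worth 0.76 × 10.94312 = 8.3167712 now; the licensee offers that and keeps 11.6832288.
Round 1 (the licensor proposes): the licensee can get 11.6832288 next round, worth 0.63 × 11.6832288 = 7.360434144 now, so the licensor offers 7.360434144, keeping 12.639565856.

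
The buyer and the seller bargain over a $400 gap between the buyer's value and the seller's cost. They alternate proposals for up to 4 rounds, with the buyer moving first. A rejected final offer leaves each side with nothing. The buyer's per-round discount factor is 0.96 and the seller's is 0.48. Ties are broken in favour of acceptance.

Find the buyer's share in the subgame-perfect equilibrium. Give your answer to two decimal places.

Round 4 (the seller proposes): the buyer will accept anything ≥ 0, so the seller offers 0 and keeps 400.
Round 3 (the buyer proposes): the seller can get 400 next round, worth 0.48 × 400 = 192 now; the buyer offers that and keeps 208.
Round 2 (the seller proposes): the buyer can get 208 next round, worth 0.96 × 208 = 199.68 now, so the seller offers 199.68, keeping 200.32.
Round 1 (the buyer proposes): the seller can get 200.32 next round, worth 0.48 × 200.32 = 96.1536 now; the buyer offers that and keeps 303.8464.

303.85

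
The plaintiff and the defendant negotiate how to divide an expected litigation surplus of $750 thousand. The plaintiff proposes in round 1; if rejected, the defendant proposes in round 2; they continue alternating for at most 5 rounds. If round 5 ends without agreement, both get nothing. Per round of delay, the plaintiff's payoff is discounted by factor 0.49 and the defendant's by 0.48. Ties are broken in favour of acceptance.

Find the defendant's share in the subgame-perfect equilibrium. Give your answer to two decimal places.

Round 5 (the plaintiff proposes): rejection yields 0 for the defendant; the plaintiff offers 0 and keeps 750.
Round 4 (the defendant proposes): the plaintiff can get 750 next round, worth 0.49 × 750 = 367.5 now. The defendant offers 367.5 and keeps 750 − 367.5 = 382.5.
Round 3 (the plaintiff proposes): the defendant can get 382.5 next round, worth 0.48 × 382.5 = 183.6 now; the plaintiff offers that and keeps 566.4.
Round 2 (the defendant proposes): the plaintiff can get 566.4 next round, worth 0.49 × 566.4 = 277.536 now, so the defendant offers 277.536, keeping 472.464.
Round 1 (the plaintiff proposes): the defendant can get 472.464 next round, worth 0.48 × 472.464 = 226.78272 now; the plaintiff offers that and keeps 523.21728.

226.78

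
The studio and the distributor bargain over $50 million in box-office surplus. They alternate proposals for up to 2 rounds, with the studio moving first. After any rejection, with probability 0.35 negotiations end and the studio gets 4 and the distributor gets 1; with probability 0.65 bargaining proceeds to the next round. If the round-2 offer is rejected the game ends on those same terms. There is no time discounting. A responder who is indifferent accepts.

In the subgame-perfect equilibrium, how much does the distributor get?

Round 2 (the distributor proposes): the studio gets 4 if talks fail, so the distributor offers 4 and keeps 46.
Round 1 (the studio proposes): rejecting gives the distributor an expected 0.65 × 46 + 0.35 × 1 = 30.25. The studio offers 30.25 and keeps 50 − 30.25 = 19.75.

30.25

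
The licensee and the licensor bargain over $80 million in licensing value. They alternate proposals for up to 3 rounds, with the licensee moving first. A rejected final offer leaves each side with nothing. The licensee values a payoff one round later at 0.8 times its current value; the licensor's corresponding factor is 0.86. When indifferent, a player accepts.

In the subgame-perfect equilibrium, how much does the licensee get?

66.24

Round 3 (the licensee proposes): rejection yields 0 for the licensor; the licensee offers 0 and keeps 80.
Round 2 (the licensor proposes): the licensee can get 80 next round, worth 0.8 × 80 = 64 now. The licensor offers 64 and keeps 80 − 64 = 16.
Round 1 (the licensee proposes): the licensor can get 16 next round, worth 0.86 × 16 = 13.76 now. The licensee offers 13.76 and keeps 80 − 13.76 = 66.24.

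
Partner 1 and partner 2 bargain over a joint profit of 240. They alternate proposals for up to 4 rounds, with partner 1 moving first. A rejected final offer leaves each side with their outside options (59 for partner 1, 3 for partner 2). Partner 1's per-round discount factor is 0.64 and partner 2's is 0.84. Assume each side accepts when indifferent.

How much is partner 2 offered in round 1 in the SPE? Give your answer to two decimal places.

Round 4 (partner 2 proposes): partner 1 gets 59 if talks fail, so partner 2 offers 59 and keeps 181.
Round 3 (partner 1 proposes): partner 2 can get 181 next round, worth 0.84 × 181 = 152.04 now, so partner 1 offers 152.04, keeping 87.96.
Round 2 (partner 2 proposes): partner 1 can get 87.96 next round, worth 0.64 × 87.96 = 56.2944 now. Partner 2 offers 56.2944 and keeps 240 − 56.2944 = 183.7056.
Round 1 (partner 1 proposes): partner 2 can get 183.7056 next round, worth 0.84 × 183.7056 = 154.312704 now; partner 1 offers that and keeps 85.687296.

154.31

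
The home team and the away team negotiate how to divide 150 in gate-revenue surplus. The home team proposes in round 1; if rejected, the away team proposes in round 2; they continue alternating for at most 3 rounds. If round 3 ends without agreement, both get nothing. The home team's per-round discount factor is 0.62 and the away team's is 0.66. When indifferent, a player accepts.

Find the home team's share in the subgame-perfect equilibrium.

112.38

Solve by backward induction from round 3.
Round 3 (the home team proposes): rejection yields 0 for the away team; the home team offers 0 and keeps 150.
Round 2 (the away team proposes): the home team can get 150 next round, worth 0.62 × 150 = 93 now. The away team offers 93 and keeps 150 − 93 = 57.
Round 1 (the home team proposes): the away team can get 57 next round, worth 0.66 × 57 = 37.62 now, so the home team offers 37.62, keeping 112.38.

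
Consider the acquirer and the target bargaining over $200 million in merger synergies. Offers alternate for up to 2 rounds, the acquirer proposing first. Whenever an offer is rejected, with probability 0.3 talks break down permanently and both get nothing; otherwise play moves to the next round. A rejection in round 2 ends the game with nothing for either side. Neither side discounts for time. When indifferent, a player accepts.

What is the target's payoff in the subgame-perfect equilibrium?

140

By backward induction:
Round 2 (the target proposes): the acquirer will accept anything ≥ 0, so the target offers 0 and keeps 200.
Round 1 (the acquirer proposes): rejecting gives the target an expected 0.7 × 200 = 140; the acquirer offers that and keeps 60.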